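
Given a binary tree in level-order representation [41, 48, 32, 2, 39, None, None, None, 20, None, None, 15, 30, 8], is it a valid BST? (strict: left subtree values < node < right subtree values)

Level-order array: [41, 48, 32, 2, 39, None, None, None, 20, None, None, 15, 30, 8]
Validate using subtree bounds (lo, hi): at each node, require lo < value < hi,
then recurse left with hi=value and right with lo=value.
Preorder trace (stopping at first violation):
  at node 41 with bounds (-inf, +inf): OK
  at node 48 with bounds (-inf, 41): VIOLATION
Node 48 violates its bound: not (-inf < 48 < 41).
Result: Not a valid BST


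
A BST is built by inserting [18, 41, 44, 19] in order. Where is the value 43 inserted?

Starting tree (level order): [18, None, 41, 19, 44]
Insertion path: 18 -> 41 -> 44
Result: insert 43 as left child of 44
Final tree (level order): [18, None, 41, 19, 44, None, None, 43]


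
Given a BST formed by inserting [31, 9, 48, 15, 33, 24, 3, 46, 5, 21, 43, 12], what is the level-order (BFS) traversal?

Tree insertion order: [31, 9, 48, 15, 33, 24, 3, 46, 5, 21, 43, 12]
Tree (level-order array): [31, 9, 48, 3, 15, 33, None, None, 5, 12, 24, None, 46, None, None, None, None, 21, None, 43]
BFS from the root, enqueuing left then right child of each popped node:
  queue [31] -> pop 31, enqueue [9, 48], visited so far: [31]
  queue [9, 48] -> pop 9, enqueue [3, 15], visited so far: [31, 9]
  queue [48, 3, 15] -> pop 48, enqueue [33], visited so far: [31, 9, 48]
  queue [3, 15, 33] -> pop 3, enqueue [5], visited so far: [31, 9, 48, 3]
  queue [15, 33, 5] -> pop 15, enqueue [12, 24], visited so far: [31, 9, 48, 3, 15]
  queue [33, 5, 12, 24] -> pop 33, enqueue [46], visited so far: [31, 9, 48, 3, 15, 33]
  queue [5, 12, 24, 46] -> pop 5, enqueue [none], visited so far: [31, 9, 48, 3, 15, 33, 5]
  queue [12, 24, 46] -> pop 12, enqueue [none], visited so far: [31, 9, 48, 3, 15, 33, 5, 12]
  queue [24, 46] -> pop 24, enqueue [21], visited so far: [31, 9, 48, 3, 15, 33, 5, 12, 24]
  queue [46, 21] -> pop 46, enqueue [43], visited so far: [31, 9, 48, 3, 15, 33, 5, 12, 24, 46]
  queue [21, 43] -> pop 21, enqueue [none], visited so far: [31, 9, 48, 3, 15, 33, 5, 12, 24, 46, 21]
  queue [43] -> pop 43, enqueue [none], visited so far: [31, 9, 48, 3, 15, 33, 5, 12, 24, 46, 21, 43]
Result: [31, 9, 48, 3, 15, 33, 5, 12, 24, 46, 21, 43]


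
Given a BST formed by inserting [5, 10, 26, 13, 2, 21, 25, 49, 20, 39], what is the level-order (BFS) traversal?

Tree insertion order: [5, 10, 26, 13, 2, 21, 25, 49, 20, 39]
Tree (level-order array): [5, 2, 10, None, None, None, 26, 13, 49, None, 21, 39, None, 20, 25]
BFS from the root, enqueuing left then right child of each popped node:
  queue [5] -> pop 5, enqueue [2, 10], visited so far: [5]
  queue [2, 10] -> pop 2, enqueue [none], visited so far: [5, 2]
  queue [10] -> pop 10, enqueue [26], visited so far: [5, 2, 10]
  queue [26] -> pop 26, enqueue [13, 49], visited so far: [5, 2, 10, 26]
  queue [13, 49] -> pop 13, enqueue [21], visited so far: [5, 2, 10, 26, 13]
  queue [49, 21] -> pop 49, enqueue [39], visited so far: [5, 2, 10, 26, 13, 49]
  queue [21, 39] -> pop 21, enqueue [20, 25], visited so far: [5, 2, 10, 26, 13, 49, 21]
  queue [39, 20, 25] -> pop 39, enqueue [none], visited so far: [5, 2, 10, 26, 13, 49, 21, 39]
  queue [20, 25] -> pop 20, enqueue [none], visited so far: [5, 2, 10, 26, 13, 49, 21, 39, 20]
  queue [25] -> pop 25, enqueue [none], visited so far: [5, 2, 10, 26, 13, 49, 21, 39, 20, 25]
Result: [5, 2, 10, 26, 13, 49, 21, 39, 20, 25]


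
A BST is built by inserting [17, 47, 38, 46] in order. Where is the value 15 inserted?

Starting tree (level order): [17, None, 47, 38, None, None, 46]
Insertion path: 17
Result: insert 15 as left child of 17
Final tree (level order): [17, 15, 47, None, None, 38, None, None, 46]


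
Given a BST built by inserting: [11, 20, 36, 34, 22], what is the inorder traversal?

Tree insertion order: [11, 20, 36, 34, 22]
Tree (level-order array): [11, None, 20, None, 36, 34, None, 22]
Inorder traversal: [11, 20, 22, 34, 36]


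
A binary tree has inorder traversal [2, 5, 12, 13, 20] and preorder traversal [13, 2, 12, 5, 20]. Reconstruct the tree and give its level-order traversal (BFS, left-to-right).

Inorder:  [2, 5, 12, 13, 20]
Preorder: [13, 2, 12, 5, 20]
Algorithm: preorder visits root first, so consume preorder in order;
for each root, split the current inorder slice at that value into
left-subtree inorder and right-subtree inorder, then recurse.
Recursive splits:
  root=13; inorder splits into left=[2, 5, 12], right=[20]
  root=2; inorder splits into left=[], right=[5, 12]
  root=12; inorder splits into left=[5], right=[]
  root=5; inorder splits into left=[], right=[]
  root=20; inorder splits into left=[], right=[]
Reconstructed level-order: [13, 2, 20, 12, 5]


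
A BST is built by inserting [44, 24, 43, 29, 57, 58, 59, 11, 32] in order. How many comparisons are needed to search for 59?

Search path for 59: 44 -> 57 -> 58 -> 59
Found: True
Comparisons: 4


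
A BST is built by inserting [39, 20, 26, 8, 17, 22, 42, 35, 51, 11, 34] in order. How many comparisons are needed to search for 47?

Search path for 47: 39 -> 42 -> 51
Found: False
Comparisons: 3


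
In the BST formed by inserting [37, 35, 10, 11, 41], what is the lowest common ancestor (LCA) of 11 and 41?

Tree insertion order: [37, 35, 10, 11, 41]
Tree (level-order array): [37, 35, 41, 10, None, None, None, None, 11]
In a BST, the LCA of p=11, q=41 is the first node v on the
root-to-leaf path with p <= v <= q (go left if both < v, right if both > v).
Walk from root:
  at 37: 11 <= 37 <= 41, this is the LCA
LCA = 37


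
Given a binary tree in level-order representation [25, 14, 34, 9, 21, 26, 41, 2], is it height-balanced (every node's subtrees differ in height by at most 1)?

Tree (level-order array): [25, 14, 34, 9, 21, 26, 41, 2]
Definition: a tree is height-balanced if, at every node, |h(left) - h(right)| <= 1 (empty subtree has height -1).
Bottom-up per-node check:
  node 2: h_left=-1, h_right=-1, diff=0 [OK], height=0
  node 9: h_left=0, h_right=-1, diff=1 [OK], height=1
  node 21: h_left=-1, h_right=-1, diff=0 [OK], height=0
  node 14: h_left=1, h_right=0, diff=1 [OK], height=2
  node 26: h_left=-1, h_right=-1, diff=0 [OK], height=0
  node 41: h_left=-1, h_right=-1, diff=0 [OK], height=0
  node 34: h_left=0, h_right=0, diff=0 [OK], height=1
  node 25: h_left=2, h_right=1, diff=1 [OK], height=3
All nodes satisfy the balance condition.
Result: Balanced


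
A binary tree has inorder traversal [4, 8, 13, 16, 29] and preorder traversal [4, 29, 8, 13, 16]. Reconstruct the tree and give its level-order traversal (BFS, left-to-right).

Inorder:  [4, 8, 13, 16, 29]
Preorder: [4, 29, 8, 13, 16]
Algorithm: preorder visits root first, so consume preorder in order;
for each root, split the current inorder slice at that value into
left-subtree inorder and right-subtree inorder, then recurse.
Recursive splits:
  root=4; inorder splits into left=[], right=[8, 13, 16, 29]
  root=29; inorder splits into left=[8, 13, 16], right=[]
  root=8; inorder splits into left=[], right=[13, 16]
  root=13; inorder splits into left=[], right=[16]
  root=16; inorder splits into left=[], right=[]
Reconstructed level-order: [4, 29, 8, 13, 16]


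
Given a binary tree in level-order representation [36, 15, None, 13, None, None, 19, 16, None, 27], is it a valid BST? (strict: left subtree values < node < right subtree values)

Level-order array: [36, 15, None, 13, None, None, 19, 16, None, 27]
Validate using subtree bounds (lo, hi): at each node, require lo < value < hi,
then recurse left with hi=value and right with lo=value.
Preorder trace (stopping at first violation):
  at node 36 with bounds (-inf, +inf): OK
  at node 15 with bounds (-inf, 36): OK
  at node 13 with bounds (-inf, 15): OK
  at node 19 with bounds (13, 15): VIOLATION
Node 19 violates its bound: not (13 < 19 < 15).
Result: Not a valid BST


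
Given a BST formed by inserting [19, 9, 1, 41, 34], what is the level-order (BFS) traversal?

Tree insertion order: [19, 9, 1, 41, 34]
Tree (level-order array): [19, 9, 41, 1, None, 34]
BFS from the root, enqueuing left then right child of each popped node:
  queue [19] -> pop 19, enqueue [9, 41], visited so far: [19]
  queue [9, 41] -> pop 9, enqueue [1], visited so far: [19, 9]
  queue [41, 1] -> pop 41, enqueue [34], visited so far: [19, 9, 41]
  queue [1, 34] -> pop 1, enqueue [none], visited so far: [19, 9, 41, 1]
  queue [34] -> pop 34, enqueue [none], visited so far: [19, 9, 41, 1, 34]
Result: [19, 9, 41, 1, 34]


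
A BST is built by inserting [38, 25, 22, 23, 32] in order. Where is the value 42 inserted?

Starting tree (level order): [38, 25, None, 22, 32, None, 23]
Insertion path: 38
Result: insert 42 as right child of 38
Final tree (level order): [38, 25, 42, 22, 32, None, None, None, 23]


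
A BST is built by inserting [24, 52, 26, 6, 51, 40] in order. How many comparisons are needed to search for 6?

Search path for 6: 24 -> 6
Found: True
Comparisons: 2


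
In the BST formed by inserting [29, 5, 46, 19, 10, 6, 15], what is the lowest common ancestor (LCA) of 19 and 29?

Tree insertion order: [29, 5, 46, 19, 10, 6, 15]
Tree (level-order array): [29, 5, 46, None, 19, None, None, 10, None, 6, 15]
In a BST, the LCA of p=19, q=29 is the first node v on the
root-to-leaf path with p <= v <= q (go left if both < v, right if both > v).
Walk from root:
  at 29: 19 <= 29 <= 29, this is the LCA
LCA = 29


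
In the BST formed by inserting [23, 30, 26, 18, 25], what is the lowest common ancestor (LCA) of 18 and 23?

Tree insertion order: [23, 30, 26, 18, 25]
Tree (level-order array): [23, 18, 30, None, None, 26, None, 25]
In a BST, the LCA of p=18, q=23 is the first node v on the
root-to-leaf path with p <= v <= q (go left if both < v, right if both > v).
Walk from root:
  at 23: 18 <= 23 <= 23, this is the LCA
LCA = 23


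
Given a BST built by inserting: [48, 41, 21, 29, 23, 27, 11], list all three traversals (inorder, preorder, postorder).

Tree insertion order: [48, 41, 21, 29, 23, 27, 11]
Tree (level-order array): [48, 41, None, 21, None, 11, 29, None, None, 23, None, None, 27]
Inorder (L, root, R): [11, 21, 23, 27, 29, 41, 48]
Preorder (root, L, R): [48, 41, 21, 11, 29, 23, 27]
Postorder (L, R, root): [11, 27, 23, 29, 21, 41, 48]


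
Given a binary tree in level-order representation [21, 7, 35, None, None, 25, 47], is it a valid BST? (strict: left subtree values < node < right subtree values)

Level-order array: [21, 7, 35, None, None, 25, 47]
Validate using subtree bounds (lo, hi): at each node, require lo < value < hi,
then recurse left with hi=value and right with lo=value.
Preorder trace (stopping at first violation):
  at node 21 with bounds (-inf, +inf): OK
  at node 7 with bounds (-inf, 21): OK
  at node 35 with bounds (21, +inf): OK
  at node 25 with bounds (21, 35): OK
  at node 47 with bounds (35, +inf): OK
No violation found at any node.
Result: Valid BST


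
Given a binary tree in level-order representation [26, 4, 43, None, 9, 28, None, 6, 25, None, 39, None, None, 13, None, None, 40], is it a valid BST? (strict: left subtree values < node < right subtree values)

Level-order array: [26, 4, 43, None, 9, 28, None, 6, 25, None, 39, None, None, 13, None, None, 40]
Validate using subtree bounds (lo, hi): at each node, require lo < value < hi,
then recurse left with hi=value and right with lo=value.
Preorder trace (stopping at first violation):
  at node 26 with bounds (-inf, +inf): OK
  at node 4 with bounds (-inf, 26): OK
  at node 9 with bounds (4, 26): OK
  at node 6 with bounds (4, 9): OK
  at node 25 with bounds (9, 26): OK
  at node 13 with bounds (9, 25): OK
  at node 43 with bounds (26, +inf): OK
  at node 28 with bounds (26, 43): OK
  at node 39 with bounds (28, 43): OK
  at node 40 with bounds (39, 43): OK
No violation found at any node.
Result: Valid BST


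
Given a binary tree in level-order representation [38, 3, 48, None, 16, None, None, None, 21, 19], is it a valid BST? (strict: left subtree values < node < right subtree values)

Level-order array: [38, 3, 48, None, 16, None, None, None, 21, 19]
Validate using subtree bounds (lo, hi): at each node, require lo < value < hi,
then recurse left with hi=value and right with lo=value.
Preorder trace (stopping at first violation):
  at node 38 with bounds (-inf, +inf): OK
  at node 3 with bounds (-inf, 38): OK
  at node 16 with bounds (3, 38): OK
  at node 21 with bounds (16, 38): OK
  at node 19 with bounds (16, 21): OK
  at node 48 with bounds (38, +inf): OK
No violation found at any node.
Result: Valid BST


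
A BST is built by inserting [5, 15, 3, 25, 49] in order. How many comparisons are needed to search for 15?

Search path for 15: 5 -> 15
Found: True
Comparisons: 2


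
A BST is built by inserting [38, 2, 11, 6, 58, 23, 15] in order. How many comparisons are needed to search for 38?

Search path for 38: 38
Found: True
Comparisons: 1


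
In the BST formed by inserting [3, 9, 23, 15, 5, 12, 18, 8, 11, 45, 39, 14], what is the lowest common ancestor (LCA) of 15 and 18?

Tree insertion order: [3, 9, 23, 15, 5, 12, 18, 8, 11, 45, 39, 14]
Tree (level-order array): [3, None, 9, 5, 23, None, 8, 15, 45, None, None, 12, 18, 39, None, 11, 14]
In a BST, the LCA of p=15, q=18 is the first node v on the
root-to-leaf path with p <= v <= q (go left if both < v, right if both > v).
Walk from root:
  at 3: both 15 and 18 > 3, go right
  at 9: both 15 and 18 > 9, go right
  at 23: both 15 and 18 < 23, go left
  at 15: 15 <= 15 <= 18, this is the LCA
LCA = 15


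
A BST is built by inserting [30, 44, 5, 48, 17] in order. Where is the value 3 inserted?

Starting tree (level order): [30, 5, 44, None, 17, None, 48]
Insertion path: 30 -> 5
Result: insert 3 as left child of 5
Final tree (level order): [30, 5, 44, 3, 17, None, 48]


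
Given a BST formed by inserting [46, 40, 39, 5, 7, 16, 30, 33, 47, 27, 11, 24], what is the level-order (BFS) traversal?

Tree insertion order: [46, 40, 39, 5, 7, 16, 30, 33, 47, 27, 11, 24]
Tree (level-order array): [46, 40, 47, 39, None, None, None, 5, None, None, 7, None, 16, 11, 30, None, None, 27, 33, 24]
BFS from the root, enqueuing left then right child of each popped node:
  queue [46] -> pop 46, enqueue [40, 47], visited so far: [46]
  queue [40, 47] -> pop 40, enqueue [39], visited so far: [46, 40]
  queue [47, 39] -> pop 47, enqueue [none], visited so far: [46, 40, 47]
  queue [39] -> pop 39, enqueue [5], visited so far: [46, 40, 47, 39]
  queue [5] -> pop 5, enqueue [7], visited so far: [46, 40, 47, 39, 5]
  queue [7] -> pop 7, enqueue [16], visited so far: [46, 40, 47, 39, 5, 7]
  queue [16] -> pop 16, enqueue [11, 30], visited so far: [46, 40, 47, 39, 5, 7, 16]
  queue [11, 30] -> pop 11, enqueue [none], visited so far: [46, 40, 47, 39, 5, 7, 16, 11]
  queue [30] -> pop 30, enqueue [27, 33], visited so far: [46, 40, 47, 39, 5, 7, 16, 11, 30]
  queue [27, 33] -> pop 27, enqueue [24], visited so far: [46, 40, 47, 39, 5, 7, 16, 11, 30, 27]
  queue [33, 24] -> pop 33, enqueue [none], visited so far: [46, 40, 47, 39, 5, 7, 16, 11, 30, 27, 33]
  queue [24] -> pop 24, enqueue [none], visited so far: [46, 40, 47, 39, 5, 7, 16, 11, 30, 27, 33, 24]
Result: [46, 40, 47, 39, 5, 7, 16, 11, 30, 27, 33, 24]


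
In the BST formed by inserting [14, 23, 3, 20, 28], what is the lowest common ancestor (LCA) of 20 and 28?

Tree insertion order: [14, 23, 3, 20, 28]
Tree (level-order array): [14, 3, 23, None, None, 20, 28]
In a BST, the LCA of p=20, q=28 is the first node v on the
root-to-leaf path with p <= v <= q (go left if both < v, right if both > v).
Walk from root:
  at 14: both 20 and 28 > 14, go right
  at 23: 20 <= 23 <= 28, this is the LCA
LCA = 23


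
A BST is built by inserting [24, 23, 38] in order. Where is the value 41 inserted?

Starting tree (level order): [24, 23, 38]
Insertion path: 24 -> 38
Result: insert 41 as right child of 38
Final tree (level order): [24, 23, 38, None, None, None, 41]


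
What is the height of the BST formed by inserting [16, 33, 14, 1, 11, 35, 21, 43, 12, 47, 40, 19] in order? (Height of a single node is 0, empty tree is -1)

Insertion order: [16, 33, 14, 1, 11, 35, 21, 43, 12, 47, 40, 19]
Tree (level-order array): [16, 14, 33, 1, None, 21, 35, None, 11, 19, None, None, 43, None, 12, None, None, 40, 47]
Compute height bottom-up (empty subtree = -1):
  height(12) = 1 + max(-1, -1) = 0
  height(11) = 1 + max(-1, 0) = 1
  height(1) = 1 + max(-1, 1) = 2
  height(14) = 1 + max(2, -1) = 3
  height(19) = 1 + max(-1, -1) = 0
  height(21) = 1 + max(0, -1) = 1
  height(40) = 1 + max(-1, -1) = 0
  height(47) = 1 + max(-1, -1) = 0
  height(43) = 1 + max(0, 0) = 1
  height(35) = 1 + max(-1, 1) = 2
  height(33) = 1 + max(1, 2) = 3
  height(16) = 1 + max(3, 3) = 4
Height = 4


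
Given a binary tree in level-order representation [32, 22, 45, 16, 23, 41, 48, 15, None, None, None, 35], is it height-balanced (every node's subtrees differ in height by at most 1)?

Tree (level-order array): [32, 22, 45, 16, 23, 41, 48, 15, None, None, None, 35]
Definition: a tree is height-balanced if, at every node, |h(left) - h(right)| <= 1 (empty subtree has height -1).
Bottom-up per-node check:
  node 15: h_left=-1, h_right=-1, diff=0 [OK], height=0
  node 16: h_left=0, h_right=-1, diff=1 [OK], height=1
  node 23: h_left=-1, h_right=-1, diff=0 [OK], height=0
  node 22: h_left=1, h_right=0, diff=1 [OK], height=2
  node 35: h_left=-1, h_right=-1, diff=0 [OK], height=0
  node 41: h_left=0, h_right=-1, diff=1 [OK], height=1
  node 48: h_left=-1, h_right=-1, diff=0 [OK], height=0
  node 45: h_left=1, h_right=0, diff=1 [OK], height=2
  node 32: h_left=2, h_right=2, diff=0 [OK], height=3
All nodes satisfy the balance condition.
Result: Balanced


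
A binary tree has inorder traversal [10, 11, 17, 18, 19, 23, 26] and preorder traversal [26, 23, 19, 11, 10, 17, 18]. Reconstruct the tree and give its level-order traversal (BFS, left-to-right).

Inorder:  [10, 11, 17, 18, 19, 23, 26]
Preorder: [26, 23, 19, 11, 10, 17, 18]
Algorithm: preorder visits root first, so consume preorder in order;
for each root, split the current inorder slice at that value into
left-subtree inorder and right-subtree inorder, then recurse.
Recursive splits:
  root=26; inorder splits into left=[10, 11, 17, 18, 19, 23], right=[]
  root=23; inorder splits into left=[10, 11, 17, 18, 19], right=[]
  root=19; inorder splits into left=[10, 11, 17, 18], right=[]
  root=11; inorder splits into left=[10], right=[17, 18]
  root=10; inorder splits into left=[], right=[]
  root=17; inorder splits into left=[], right=[18]
  root=18; inorder splits into left=[], right=[]
Reconstructed level-order: [26, 23, 19, 11, 10, 17, 18]


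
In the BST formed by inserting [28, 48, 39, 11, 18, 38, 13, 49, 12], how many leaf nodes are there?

Tree built from: [28, 48, 39, 11, 18, 38, 13, 49, 12]
Tree (level-order array): [28, 11, 48, None, 18, 39, 49, 13, None, 38, None, None, None, 12]
Rule: A leaf has 0 children.
Per-node child counts:
  node 28: 2 child(ren)
  node 11: 1 child(ren)
  node 18: 1 child(ren)
  node 13: 1 child(ren)
  node 12: 0 child(ren)
  node 48: 2 child(ren)
  node 39: 1 child(ren)
  node 38: 0 child(ren)
  node 49: 0 child(ren)
Matching nodes: [12, 38, 49]
Count of leaf nodes: 3


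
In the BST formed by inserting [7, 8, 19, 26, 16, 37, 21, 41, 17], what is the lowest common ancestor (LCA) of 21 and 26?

Tree insertion order: [7, 8, 19, 26, 16, 37, 21, 41, 17]
Tree (level-order array): [7, None, 8, None, 19, 16, 26, None, 17, 21, 37, None, None, None, None, None, 41]
In a BST, the LCA of p=21, q=26 is the first node v on the
root-to-leaf path with p <= v <= q (go left if both < v, right if both > v).
Walk from root:
  at 7: both 21 and 26 > 7, go right
  at 8: both 21 and 26 > 8, go right
  at 19: both 21 and 26 > 19, go right
  at 26: 21 <= 26 <= 26, this is the LCA
LCA = 26


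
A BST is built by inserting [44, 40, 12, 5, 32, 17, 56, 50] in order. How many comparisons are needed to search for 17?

Search path for 17: 44 -> 40 -> 12 -> 32 -> 17
Found: True
Comparisons: 5


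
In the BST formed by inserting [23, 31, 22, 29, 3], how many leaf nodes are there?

Tree built from: [23, 31, 22, 29, 3]
Tree (level-order array): [23, 22, 31, 3, None, 29]
Rule: A leaf has 0 children.
Per-node child counts:
  node 23: 2 child(ren)
  node 22: 1 child(ren)
  node 3: 0 child(ren)
  node 31: 1 child(ren)
  node 29: 0 child(ren)
Matching nodes: [3, 29]
Count of leaf nodes: 2


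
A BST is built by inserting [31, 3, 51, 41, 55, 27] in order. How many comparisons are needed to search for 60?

Search path for 60: 31 -> 51 -> 55
Found: False
Comparisons: 3


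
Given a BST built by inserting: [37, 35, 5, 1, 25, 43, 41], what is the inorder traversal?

Tree insertion order: [37, 35, 5, 1, 25, 43, 41]
Tree (level-order array): [37, 35, 43, 5, None, 41, None, 1, 25]
Inorder traversal: [1, 5, 25, 35, 37, 41, 43]


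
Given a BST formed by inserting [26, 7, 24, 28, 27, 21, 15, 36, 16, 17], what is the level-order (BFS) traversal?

Tree insertion order: [26, 7, 24, 28, 27, 21, 15, 36, 16, 17]
Tree (level-order array): [26, 7, 28, None, 24, 27, 36, 21, None, None, None, None, None, 15, None, None, 16, None, 17]
BFS from the root, enqueuing left then right child of each popped node:
  queue [26] -> pop 26, enqueue [7, 28], visited so far: [26]
  queue [7, 28] -> pop 7, enqueue [24], visited so far: [26, 7]
  queue [28, 24] -> pop 28, enqueue [27, 36], visited so far: [26, 7, 28]
  queue [24, 27, 36] -> pop 24, enqueue [21], visited so far: [26, 7, 28, 24]
  queue [27, 36, 21] -> pop 27, enqueue [none], visited so far: [26, 7, 28, 24, 27]
  queue [36, 21] -> pop 36, enqueue [none], visited so far: [26, 7, 28, 24, 27, 36]
  queue [21] -> pop 21, enqueue [15], visited so far: [26, 7, 28, 24, 27, 36, 21]
  queue [15] -> pop 15, enqueue [16], visited so far: [26, 7, 28, 24, 27, 36, 21, 15]
  queue [16] -> pop 16, enqueue [17], visited so far: [26, 7, 28, 24, 27, 36, 21, 15, 16]
  queue [17] -> pop 17, enqueue [none], visited so far: [26, 7, 28, 24, 27, 36, 21, 15, 16, 17]
Result: [26, 7, 28, 24, 27, 36, 21, 15, 16, 17]


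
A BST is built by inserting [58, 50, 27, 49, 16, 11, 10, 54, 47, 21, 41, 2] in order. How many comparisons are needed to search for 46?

Search path for 46: 58 -> 50 -> 27 -> 49 -> 47 -> 41
Found: False
Comparisons: 6


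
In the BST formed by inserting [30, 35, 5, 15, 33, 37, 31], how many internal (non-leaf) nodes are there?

Tree built from: [30, 35, 5, 15, 33, 37, 31]
Tree (level-order array): [30, 5, 35, None, 15, 33, 37, None, None, 31]
Rule: An internal node has at least one child.
Per-node child counts:
  node 30: 2 child(ren)
  node 5: 1 child(ren)
  node 15: 0 child(ren)
  node 35: 2 child(ren)
  node 33: 1 child(ren)
  node 31: 0 child(ren)
  node 37: 0 child(ren)
Matching nodes: [30, 5, 35, 33]
Count of internal (non-leaf) nodes: 4


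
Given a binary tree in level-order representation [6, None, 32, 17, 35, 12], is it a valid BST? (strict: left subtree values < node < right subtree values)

Level-order array: [6, None, 32, 17, 35, 12]
Validate using subtree bounds (lo, hi): at each node, require lo < value < hi,
then recurse left with hi=value and right with lo=value.
Preorder trace (stopping at first violation):
  at node 6 with bounds (-inf, +inf): OK
  at node 32 with bounds (6, +inf): OK
  at node 17 with bounds (6, 32): OK
  at node 12 with bounds (6, 17): OK
  at node 35 with bounds (32, +inf): OK
No violation found at any node.
Result: Valid BST


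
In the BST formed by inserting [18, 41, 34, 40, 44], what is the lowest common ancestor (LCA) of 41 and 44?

Tree insertion order: [18, 41, 34, 40, 44]
Tree (level-order array): [18, None, 41, 34, 44, None, 40]
In a BST, the LCA of p=41, q=44 is the first node v on the
root-to-leaf path with p <= v <= q (go left if both < v, right if both > v).
Walk from root:
  at 18: both 41 and 44 > 18, go right
  at 41: 41 <= 41 <= 44, this is the LCA
LCA = 41


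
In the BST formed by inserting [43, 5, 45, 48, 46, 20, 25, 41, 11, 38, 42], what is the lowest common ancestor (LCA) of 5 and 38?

Tree insertion order: [43, 5, 45, 48, 46, 20, 25, 41, 11, 38, 42]
Tree (level-order array): [43, 5, 45, None, 20, None, 48, 11, 25, 46, None, None, None, None, 41, None, None, 38, 42]
In a BST, the LCA of p=5, q=38 is the first node v on the
root-to-leaf path with p <= v <= q (go left if both < v, right if both > v).
Walk from root:
  at 43: both 5 and 38 < 43, go left
  at 5: 5 <= 5 <= 38, this is the LCA
LCA = 5


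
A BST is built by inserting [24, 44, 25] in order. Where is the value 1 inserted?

Starting tree (level order): [24, None, 44, 25]
Insertion path: 24
Result: insert 1 as left child of 24
Final tree (level order): [24, 1, 44, None, None, 25]


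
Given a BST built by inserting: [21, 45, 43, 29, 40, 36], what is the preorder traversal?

Tree insertion order: [21, 45, 43, 29, 40, 36]
Tree (level-order array): [21, None, 45, 43, None, 29, None, None, 40, 36]
Preorder traversal: [21, 45, 43, 29, 40, 36]


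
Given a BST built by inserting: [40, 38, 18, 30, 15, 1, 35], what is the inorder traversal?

Tree insertion order: [40, 38, 18, 30, 15, 1, 35]
Tree (level-order array): [40, 38, None, 18, None, 15, 30, 1, None, None, 35]
Inorder traversal: [1, 15, 18, 30, 35, 38, 40]


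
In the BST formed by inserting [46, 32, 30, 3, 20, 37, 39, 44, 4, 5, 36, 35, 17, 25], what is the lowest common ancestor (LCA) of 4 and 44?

Tree insertion order: [46, 32, 30, 3, 20, 37, 39, 44, 4, 5, 36, 35, 17, 25]
Tree (level-order array): [46, 32, None, 30, 37, 3, None, 36, 39, None, 20, 35, None, None, 44, 4, 25, None, None, None, None, None, 5, None, None, None, 17]
In a BST, the LCA of p=4, q=44 is the first node v on the
root-to-leaf path with p <= v <= q (go left if both < v, right if both > v).
Walk from root:
  at 46: both 4 and 44 < 46, go left
  at 32: 4 <= 32 <= 44, this is the LCA
LCA = 32


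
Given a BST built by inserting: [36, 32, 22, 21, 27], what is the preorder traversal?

Tree insertion order: [36, 32, 22, 21, 27]
Tree (level-order array): [36, 32, None, 22, None, 21, 27]
Preorder traversal: [36, 32, 22, 21, 27]


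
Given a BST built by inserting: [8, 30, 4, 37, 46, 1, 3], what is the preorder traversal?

Tree insertion order: [8, 30, 4, 37, 46, 1, 3]
Tree (level-order array): [8, 4, 30, 1, None, None, 37, None, 3, None, 46]
Preorder traversal: [8, 4, 1, 3, 30, 37, 46]


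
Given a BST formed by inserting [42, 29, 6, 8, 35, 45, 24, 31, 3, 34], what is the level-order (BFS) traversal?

Tree insertion order: [42, 29, 6, 8, 35, 45, 24, 31, 3, 34]
Tree (level-order array): [42, 29, 45, 6, 35, None, None, 3, 8, 31, None, None, None, None, 24, None, 34]
BFS from the root, enqueuing left then right child of each popped node:
  queue [42] -> pop 42, enqueue [29, 45], visited so far: [42]
  queue [29, 45] -> pop 29, enqueue [6, 35], visited so far: [42, 29]
  queue [45, 6, 35] -> pop 45, enqueue [none], visited so far: [42, 29, 45]
  queue [6, 35] -> pop 6, enqueue [3, 8], visited so far: [42, 29, 45, 6]
  queue [35, 3, 8] -> pop 35, enqueue [31], visited so far: [42, 29, 45, 6, 35]
  queue [3, 8, 31] -> pop 3, enqueue [none], visited so far: [42, 29, 45, 6, 35, 3]
  queue [8, 31] -> pop 8, enqueue [24], visited so far: [42, 29, 45, 6, 35, 3, 8]
  queue [31, 24] -> pop 31, enqueue [34], visited so far: [42, 29, 45, 6, 35, 3, 8, 31]
  queue [24, 34] -> pop 24, enqueue [none], visited so far: [42, 29, 45, 6, 35, 3, 8, 31, 24]
  queue [34] -> pop 34, enqueue [none], visited so far: [42, 29, 45, 6, 35, 3, 8, 31, 24, 34]
Result: [42, 29, 45, 6, 35, 3, 8, 31, 24, 34]


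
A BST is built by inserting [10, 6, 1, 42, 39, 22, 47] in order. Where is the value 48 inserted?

Starting tree (level order): [10, 6, 42, 1, None, 39, 47, None, None, 22]
Insertion path: 10 -> 42 -> 47
Result: insert 48 as right child of 47
Final tree (level order): [10, 6, 42, 1, None, 39, 47, None, None, 22, None, None, 48]


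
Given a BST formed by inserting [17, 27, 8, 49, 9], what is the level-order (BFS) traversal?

Tree insertion order: [17, 27, 8, 49, 9]
Tree (level-order array): [17, 8, 27, None, 9, None, 49]
BFS from the root, enqueuing left then right child of each popped node:
  queue [17] -> pop 17, enqueue [8, 27], visited so far: [17]
  queue [8, 27] -> pop 8, enqueue [9], visited so far: [17, 8]
  queue [27, 9] -> pop 27, enqueue [49], visited so far: [17, 8, 27]
  queue [9, 49] -> pop 9, enqueue [none], visited so far: [17, 8, 27, 9]
  queue [49] -> pop 49, enqueue [none], visited so far: [17, 8, 27, 9, 49]
Result: [17, 8, 27, 9, 49]


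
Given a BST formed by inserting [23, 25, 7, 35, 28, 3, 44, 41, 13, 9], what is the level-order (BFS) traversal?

Tree insertion order: [23, 25, 7, 35, 28, 3, 44, 41, 13, 9]
Tree (level-order array): [23, 7, 25, 3, 13, None, 35, None, None, 9, None, 28, 44, None, None, None, None, 41]
BFS from the root, enqueuing left then right child of each popped node:
  queue [23] -> pop 23, enqueue [7, 25], visited so far: [23]
  queue [7, 25] -> pop 7, enqueue [3, 13], visited so far: [23, 7]
  queue [25, 3, 13] -> pop 25, enqueue [35], visited so far: [23, 7, 25]
  queue [3, 13, 35] -> pop 3, enqueue [none], visited so far: [23, 7, 25, 3]
  queue [13, 35] -> pop 13, enqueue [9], visited so far: [23, 7, 25, 3, 13]
  queue [35, 9] -> pop 35, enqueue [28, 44], visited so far: [23, 7, 25, 3, 13, 35]
  queue [9, 28, 44] -> pop 9, enqueue [none], visited so far: [23, 7, 25, 3, 13, 35, 9]
  queue [28, 44] -> pop 28, enqueue [none], visited so far: [23, 7, 25, 3, 13, 35, 9, 28]
  queue [44] -> pop 44, enqueue [41], visited so far: [23, 7, 25, 3, 13, 35, 9, 28, 44]
  queue [41] -> pop 41, enqueue [none], visited so far: [23, 7, 25, 3, 13, 35, 9, 28, 44, 41]
Result: [23, 7, 25, 3, 13, 35, 9, 28, 44, 41]


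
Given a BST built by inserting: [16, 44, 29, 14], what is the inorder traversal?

Tree insertion order: [16, 44, 29, 14]
Tree (level-order array): [16, 14, 44, None, None, 29]
Inorder traversal: [14, 16, 29, 44]


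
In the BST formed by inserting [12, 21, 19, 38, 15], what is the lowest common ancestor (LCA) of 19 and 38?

Tree insertion order: [12, 21, 19, 38, 15]
Tree (level-order array): [12, None, 21, 19, 38, 15]
In a BST, the LCA of p=19, q=38 is the first node v on the
root-to-leaf path with p <= v <= q (go left if both < v, right if both > v).
Walk from root:
  at 12: both 19 and 38 > 12, go right
  at 21: 19 <= 21 <= 38, this is the LCA
LCA = 21


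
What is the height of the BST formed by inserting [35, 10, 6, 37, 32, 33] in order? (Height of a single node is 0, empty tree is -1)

Insertion order: [35, 10, 6, 37, 32, 33]
Tree (level-order array): [35, 10, 37, 6, 32, None, None, None, None, None, 33]
Compute height bottom-up (empty subtree = -1):
  height(6) = 1 + max(-1, -1) = 0
  height(33) = 1 + max(-1, -1) = 0
  height(32) = 1 + max(-1, 0) = 1
  height(10) = 1 + max(0, 1) = 2
  height(37) = 1 + max(-1, -1) = 0
  height(35) = 1 + max(2, 0) = 3
Height = 3


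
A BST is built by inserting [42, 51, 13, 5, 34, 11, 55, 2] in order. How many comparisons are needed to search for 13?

Search path for 13: 42 -> 13
Found: True
Comparisons: 2


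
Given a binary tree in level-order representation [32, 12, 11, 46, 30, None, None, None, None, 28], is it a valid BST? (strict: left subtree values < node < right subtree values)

Level-order array: [32, 12, 11, 46, 30, None, None, None, None, 28]
Validate using subtree bounds (lo, hi): at each node, require lo < value < hi,
then recurse left with hi=value and right with lo=value.
Preorder trace (stopping at first violation):
  at node 32 with bounds (-inf, +inf): OK
  at node 12 with bounds (-inf, 32): OK
  at node 46 with bounds (-inf, 12): VIOLATION
Node 46 violates its bound: not (-inf < 46 < 12).
Result: Not a valid BST


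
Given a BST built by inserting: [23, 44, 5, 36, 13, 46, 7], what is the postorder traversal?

Tree insertion order: [23, 44, 5, 36, 13, 46, 7]
Tree (level-order array): [23, 5, 44, None, 13, 36, 46, 7]
Postorder traversal: [7, 13, 5, 36, 46, 44, 23]


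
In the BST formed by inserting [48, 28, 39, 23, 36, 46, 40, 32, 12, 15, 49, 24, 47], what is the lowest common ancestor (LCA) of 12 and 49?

Tree insertion order: [48, 28, 39, 23, 36, 46, 40, 32, 12, 15, 49, 24, 47]
Tree (level-order array): [48, 28, 49, 23, 39, None, None, 12, 24, 36, 46, None, 15, None, None, 32, None, 40, 47]
In a BST, the LCA of p=12, q=49 is the first node v on the
root-to-leaf path with p <= v <= q (go left if both < v, right if both > v).
Walk from root:
  at 48: 12 <= 48 <= 49, this is the LCA
LCA = 48


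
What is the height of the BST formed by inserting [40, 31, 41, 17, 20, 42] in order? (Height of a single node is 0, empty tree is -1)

Insertion order: [40, 31, 41, 17, 20, 42]
Tree (level-order array): [40, 31, 41, 17, None, None, 42, None, 20]
Compute height bottom-up (empty subtree = -1):
  height(20) = 1 + max(-1, -1) = 0
  height(17) = 1 + max(-1, 0) = 1
  height(31) = 1 + max(1, -1) = 2
  height(42) = 1 + max(-1, -1) = 0
  height(41) = 1 + max(-1, 0) = 1
  height(40) = 1 + max(2, 1) = 3
Height = 3


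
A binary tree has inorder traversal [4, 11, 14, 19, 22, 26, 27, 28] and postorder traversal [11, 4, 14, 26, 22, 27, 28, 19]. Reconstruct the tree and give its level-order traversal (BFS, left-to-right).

Inorder:   [4, 11, 14, 19, 22, 26, 27, 28]
Postorder: [11, 4, 14, 26, 22, 27, 28, 19]
Algorithm: postorder visits root last, so walk postorder right-to-left;
each value is the root of the current inorder slice — split it at that
value, recurse on the right subtree first, then the left.
Recursive splits:
  root=19; inorder splits into left=[4, 11, 14], right=[22, 26, 27, 28]
  root=28; inorder splits into left=[22, 26, 27], right=[]
  root=27; inorder splits into left=[22, 26], right=[]
  root=22; inorder splits into left=[], right=[26]
  root=26; inorder splits into left=[], right=[]
  root=14; inorder splits into left=[4, 11], right=[]
  root=4; inorder splits into left=[], right=[11]
  root=11; inorder splits into left=[], right=[]
Reconstructed level-order: [19, 14, 28, 4, 27, 11, 22, 26]


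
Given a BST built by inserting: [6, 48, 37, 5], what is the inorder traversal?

Tree insertion order: [6, 48, 37, 5]
Tree (level-order array): [6, 5, 48, None, None, 37]
Inorder traversal: [5, 6, 37, 48]


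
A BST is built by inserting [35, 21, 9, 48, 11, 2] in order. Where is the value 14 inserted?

Starting tree (level order): [35, 21, 48, 9, None, None, None, 2, 11]
Insertion path: 35 -> 21 -> 9 -> 11
Result: insert 14 as right child of 11
Final tree (level order): [35, 21, 48, 9, None, None, None, 2, 11, None, None, None, 14]


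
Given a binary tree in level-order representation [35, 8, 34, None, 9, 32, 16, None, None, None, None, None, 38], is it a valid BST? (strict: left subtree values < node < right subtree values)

Level-order array: [35, 8, 34, None, 9, 32, 16, None, None, None, None, None, 38]
Validate using subtree bounds (lo, hi): at each node, require lo < value < hi,
then recurse left with hi=value and right with lo=value.
Preorder trace (stopping at first violation):
  at node 35 with bounds (-inf, +inf): OK
  at node 8 with bounds (-inf, 35): OK
  at node 9 with bounds (8, 35): OK
  at node 34 with bounds (35, +inf): VIOLATION
Node 34 violates its bound: not (35 < 34 < +inf).
Result: Not a valid BST


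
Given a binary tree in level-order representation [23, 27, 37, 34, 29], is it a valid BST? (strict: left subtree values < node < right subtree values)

Level-order array: [23, 27, 37, 34, 29]
Validate using subtree bounds (lo, hi): at each node, require lo < value < hi,
then recurse left with hi=value and right with lo=value.
Preorder trace (stopping at first violation):
  at node 23 with bounds (-inf, +inf): OK
  at node 27 with bounds (-inf, 23): VIOLATION
Node 27 violates its bound: not (-inf < 27 < 23).
Result: Not a valid BST


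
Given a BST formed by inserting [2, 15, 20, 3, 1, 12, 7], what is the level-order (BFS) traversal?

Tree insertion order: [2, 15, 20, 3, 1, 12, 7]
Tree (level-order array): [2, 1, 15, None, None, 3, 20, None, 12, None, None, 7]
BFS from the root, enqueuing left then right child of each popped node:
  queue [2] -> pop 2, enqueue [1, 15], visited so far: [2]
  queue [1, 15] -> pop 1, enqueue [none], visited so far: [2, 1]
  queue [15] -> pop 15, enqueue [3, 20], visited so far: [2, 1, 15]
  queue [3, 20] -> pop 3, enqueue [12], visited so far: [2, 1, 15, 3]
  queue [20, 12] -> pop 20, enqueue [none], visited so far: [2, 1, 15, 3, 20]
  queue [12] -> pop 12, enqueue [7], visited so far: [2, 1, 15, 3, 20, 12]
  queue [7] -> pop 7, enqueue [none], visited so far: [2, 1, 15, 3, 20, 12, 7]
Result: [2, 1, 15, 3, 20, 12, 7]


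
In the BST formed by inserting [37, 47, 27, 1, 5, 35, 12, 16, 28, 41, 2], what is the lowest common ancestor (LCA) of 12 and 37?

Tree insertion order: [37, 47, 27, 1, 5, 35, 12, 16, 28, 41, 2]
Tree (level-order array): [37, 27, 47, 1, 35, 41, None, None, 5, 28, None, None, None, 2, 12, None, None, None, None, None, 16]
In a BST, the LCA of p=12, q=37 is the first node v on the
root-to-leaf path with p <= v <= q (go left if both < v, right if both > v).
Walk from root:
  at 37: 12 <= 37 <= 37, this is the LCA
LCA = 37


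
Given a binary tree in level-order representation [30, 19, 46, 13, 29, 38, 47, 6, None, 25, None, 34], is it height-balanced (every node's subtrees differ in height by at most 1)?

Tree (level-order array): [30, 19, 46, 13, 29, 38, 47, 6, None, 25, None, 34]
Definition: a tree is height-balanced if, at every node, |h(left) - h(right)| <= 1 (empty subtree has height -1).
Bottom-up per-node check:
  node 6: h_left=-1, h_right=-1, diff=0 [OK], height=0
  node 13: h_left=0, h_right=-1, diff=1 [OK], height=1
  node 25: h_left=-1, h_right=-1, diff=0 [OK], height=0
  node 29: h_left=0, h_right=-1, diff=1 [OK], height=1
  node 19: h_left=1, h_right=1, diff=0 [OK], height=2
  node 34: h_left=-1, h_right=-1, diff=0 [OK], height=0
  node 38: h_left=0, h_right=-1, diff=1 [OK], height=1
  node 47: h_left=-1, h_right=-1, diff=0 [OK], height=0
  node 46: h_left=1, h_right=0, diff=1 [OK], height=2
  node 30: h_left=2, h_right=2, diff=0 [OK], height=3
All nodes satisfy the balance condition.
Result: Balanced


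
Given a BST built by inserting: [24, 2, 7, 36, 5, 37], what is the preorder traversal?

Tree insertion order: [24, 2, 7, 36, 5, 37]
Tree (level-order array): [24, 2, 36, None, 7, None, 37, 5]
Preorder traversal: [24, 2, 7, 5, 36, 37]


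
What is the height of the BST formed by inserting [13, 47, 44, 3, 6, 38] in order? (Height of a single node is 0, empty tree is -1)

Insertion order: [13, 47, 44, 3, 6, 38]
Tree (level-order array): [13, 3, 47, None, 6, 44, None, None, None, 38]
Compute height bottom-up (empty subtree = -1):
  height(6) = 1 + max(-1, -1) = 0
  height(3) = 1 + max(-1, 0) = 1
  height(38) = 1 + max(-1, -1) = 0
  height(44) = 1 + max(0, -1) = 1
  height(47) = 1 + max(1, -1) = 2
  height(13) = 1 + max(1, 2) = 3
Height = 3


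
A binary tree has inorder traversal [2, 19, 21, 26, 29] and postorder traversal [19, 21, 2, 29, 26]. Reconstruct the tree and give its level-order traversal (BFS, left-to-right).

Inorder:   [2, 19, 21, 26, 29]
Postorder: [19, 21, 2, 29, 26]
Algorithm: postorder visits root last, so walk postorder right-to-left;
each value is the root of the current inorder slice — split it at that
value, recurse on the right subtree first, then the left.
Recursive splits:
  root=26; inorder splits into left=[2, 19, 21], right=[29]
  root=29; inorder splits into left=[], right=[]
  root=2; inorder splits into left=[], right=[19, 21]
  root=21; inorder splits into left=[19], right=[]
  root=19; inorder splits into left=[], right=[]
Reconstructed level-order: [26, 2, 29, 21, 19]


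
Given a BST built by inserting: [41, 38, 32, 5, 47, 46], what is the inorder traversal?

Tree insertion order: [41, 38, 32, 5, 47, 46]
Tree (level-order array): [41, 38, 47, 32, None, 46, None, 5]
Inorder traversal: [5, 32, 38, 41, 46, 47]
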